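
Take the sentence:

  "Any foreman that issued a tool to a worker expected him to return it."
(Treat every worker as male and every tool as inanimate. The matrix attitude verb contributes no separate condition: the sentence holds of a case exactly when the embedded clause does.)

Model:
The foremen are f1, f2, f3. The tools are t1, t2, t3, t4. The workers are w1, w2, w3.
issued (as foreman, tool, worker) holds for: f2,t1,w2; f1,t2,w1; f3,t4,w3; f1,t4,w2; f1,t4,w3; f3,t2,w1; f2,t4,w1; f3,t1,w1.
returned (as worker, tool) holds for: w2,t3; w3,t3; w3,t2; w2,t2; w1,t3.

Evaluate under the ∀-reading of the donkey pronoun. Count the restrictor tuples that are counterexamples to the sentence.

8

"him" takes "a worker" as antecedent and "it" takes "a tool"; both are donkey pronouns co-varying with the restrictor.
Strong reading: for every (f,t,w) with issued(f,t,w), returned(w,t).
Restrictor triples: (f1,t2,w1)→returned(w1,t2) ✗  (f1,t4,w2)→returned(w2,t4) ✗  (f1,t4,w3)→returned(w3,t4) ✗  (f2,t1,w2)→returned(w2,t1) ✗  (f2,t4,w1)→returned(w1,t4) ✗  (f3,t1,w1)→returned(w1,t1) ✗  (f3,t2,w1)→returned(w1,t2) ✗  (f3,t4,w3)→returned(w3,t4) ✗
Counterexamples (restrictor triples failing the scope): 8.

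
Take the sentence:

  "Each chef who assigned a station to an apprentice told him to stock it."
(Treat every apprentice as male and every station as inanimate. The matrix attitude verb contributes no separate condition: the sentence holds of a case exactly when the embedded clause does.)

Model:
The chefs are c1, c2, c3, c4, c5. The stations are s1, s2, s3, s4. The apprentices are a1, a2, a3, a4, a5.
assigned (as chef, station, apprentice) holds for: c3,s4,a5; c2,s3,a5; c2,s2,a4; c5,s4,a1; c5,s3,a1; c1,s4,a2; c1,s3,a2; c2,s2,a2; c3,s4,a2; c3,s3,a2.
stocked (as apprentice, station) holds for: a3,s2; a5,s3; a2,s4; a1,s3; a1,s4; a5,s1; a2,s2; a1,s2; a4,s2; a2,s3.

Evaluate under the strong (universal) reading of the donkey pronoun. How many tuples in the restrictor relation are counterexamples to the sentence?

1

"him" takes "an apprentice" as antecedent and "it" takes "a station"; both are donkey pronouns co-varying with the restrictor.
Strong reading: for every (c,s,a) with assigned(c,s,a), stocked(a,s).
Restrictor triples: (c1,s3,a2)→stocked(a2,s3) ✓  (c1,s4,a2)→stocked(a2,s4) ✓  (c2,s2,a2)→stocked(a2,s2) ✓  (c2,s2,a4)→stocked(a4,s2) ✓  (c2,s3,a5)→stocked(a5,s3) ✓  (c3,s3,a2)→stocked(a2,s3) ✓  (c3,s4,a2)→stocked(a2,s4) ✓  (c3,s4,a5)→stocked(a5,s4) ✗  (c5,s3,a1)→stocked(a1,s3) ✓  (c5,s4,a1)→stocked(a1,s4) ✓
Counterexamples (restrictor triples failing the scope): 1.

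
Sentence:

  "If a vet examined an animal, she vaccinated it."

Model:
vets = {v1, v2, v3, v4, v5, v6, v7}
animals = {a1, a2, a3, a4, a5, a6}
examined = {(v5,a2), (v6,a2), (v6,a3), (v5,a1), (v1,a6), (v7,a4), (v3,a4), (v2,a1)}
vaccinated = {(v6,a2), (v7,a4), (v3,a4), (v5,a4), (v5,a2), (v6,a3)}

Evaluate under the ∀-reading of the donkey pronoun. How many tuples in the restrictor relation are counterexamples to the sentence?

3

"it" takes "an animal" as antecedent — a donkey pronoun bound across the clause boundary.
Strong reading: for every (v,a) with examined(v,a), vaccinated(v,a).
Restrictor pairs: (v1,a6) ✗  (v2,a1) ✗  (v3,a4) ✓  (v5,a1) ✗  (v5,a2) ✓  (v6,a2) ✓  (v6,a3) ✓  (v7,a4) ✓
Counterexamples (restrictor pairs failing the scope): 3.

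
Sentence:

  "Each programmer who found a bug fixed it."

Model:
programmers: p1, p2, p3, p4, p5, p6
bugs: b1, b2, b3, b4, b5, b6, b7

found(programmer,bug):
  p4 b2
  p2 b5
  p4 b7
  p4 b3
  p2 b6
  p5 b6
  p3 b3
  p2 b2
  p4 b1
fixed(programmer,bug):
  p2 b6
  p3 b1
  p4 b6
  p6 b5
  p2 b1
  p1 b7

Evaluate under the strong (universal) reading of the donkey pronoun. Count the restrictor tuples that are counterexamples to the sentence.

"it" takes "a bug" as antecedent — a donkey pronoun bound across the clause boundary.
Strong reading: for every (p,b) with found(p,b), fixed(p,b).
Restrictor pairs: (p2,b2) ✗  (p2,b5) ✗  (p2,b6) ✓  (p3,b3) ✗  (p4,b1) ✗  (p4,b2) ✗  (p4,b3) ✗  (p4,b7) ✗  (p5,b6) ✗
Counterexamples (restrictor pairs failing the scope): 8.

8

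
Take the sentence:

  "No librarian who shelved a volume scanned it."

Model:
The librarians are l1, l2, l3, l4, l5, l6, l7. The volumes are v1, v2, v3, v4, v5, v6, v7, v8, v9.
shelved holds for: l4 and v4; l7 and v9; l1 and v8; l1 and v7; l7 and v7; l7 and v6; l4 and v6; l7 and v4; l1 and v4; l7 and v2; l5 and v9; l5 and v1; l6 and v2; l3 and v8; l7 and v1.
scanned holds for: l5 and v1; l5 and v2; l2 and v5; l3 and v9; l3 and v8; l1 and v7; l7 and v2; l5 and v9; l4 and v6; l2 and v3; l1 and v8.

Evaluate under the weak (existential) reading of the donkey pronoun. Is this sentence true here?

"it" takes "a volume" as antecedent — a donkey pronoun bound across the clause boundary.
Truth condition: for no (l,v) with shelved(l,v) does scanned(l,v) hold.
Restrictor pairs — does the scope hold? (l1,v4):fails  (l1,v7):holds  (l1,v8):holds  (l3,v8):holds  (l4,v4):fails  (l4,v6):holds  (l5,v1):holds  (l5,v9):holds  (l6,v2):fails  (l7,v1):fails  (l7,v2):holds  (l7,v4):fails  (l7,v6):fails  (l7,v7):fails  (l7,v9):fails
Scope holds for 7 pair(s), so the sentence is false.

False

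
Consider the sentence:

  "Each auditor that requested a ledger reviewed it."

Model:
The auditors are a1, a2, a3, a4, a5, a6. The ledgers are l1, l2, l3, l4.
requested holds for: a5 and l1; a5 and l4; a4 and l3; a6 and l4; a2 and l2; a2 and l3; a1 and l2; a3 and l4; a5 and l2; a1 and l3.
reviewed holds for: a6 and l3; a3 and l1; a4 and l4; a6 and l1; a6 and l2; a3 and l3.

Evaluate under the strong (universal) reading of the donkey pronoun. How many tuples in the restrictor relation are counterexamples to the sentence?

"it" takes "a ledger" as antecedent — a donkey pronoun bound across the clause boundary.
Strong reading: for every (a,l) with requested(a,l), reviewed(a,l).
Restrictor pairs: (a1,l2) ✗  (a1,l3) ✗  (a2,l2) ✗  (a2,l3) ✗  (a3,l4) ✗  (a4,l3) ✗  (a5,l1) ✗  (a5,l2) ✗  (a5,l4) ✗  (a6,l4) ✗
Counterexamples (restrictor pairs failing the scope): 10.

10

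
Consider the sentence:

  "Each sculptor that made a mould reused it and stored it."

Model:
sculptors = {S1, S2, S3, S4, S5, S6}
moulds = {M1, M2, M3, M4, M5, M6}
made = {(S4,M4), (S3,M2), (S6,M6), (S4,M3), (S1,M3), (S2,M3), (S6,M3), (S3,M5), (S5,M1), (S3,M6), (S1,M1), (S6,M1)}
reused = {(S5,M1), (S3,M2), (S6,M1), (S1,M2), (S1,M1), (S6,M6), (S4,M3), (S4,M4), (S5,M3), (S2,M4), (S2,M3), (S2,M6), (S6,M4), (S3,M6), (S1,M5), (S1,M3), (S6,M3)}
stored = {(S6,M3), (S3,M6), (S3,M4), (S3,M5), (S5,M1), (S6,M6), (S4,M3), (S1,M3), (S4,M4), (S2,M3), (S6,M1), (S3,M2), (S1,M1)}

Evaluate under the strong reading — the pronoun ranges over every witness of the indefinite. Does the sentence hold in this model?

False

"it" takes "a mould" as antecedent — a donkey pronoun bound across the clause boundary.
Strong reading: for every (s,m) with made(s,m), reused(s,m) ∧ stored(s,m).
Restrictor pairs: (S1,M1) ✓  (S1,M3) ✓  (S2,M3) ✓  (S3,M2) ✓  (S3,M5) ✗  (S3,M6) ✓  (S4,M3) ✓  (S4,M4) ✓  (S5,M1) ✓  (S6,M1) ✓  (S6,M3) ✓  (S6,M6) ✓
Counterexample: (S3,M5) is in made but fails the scope.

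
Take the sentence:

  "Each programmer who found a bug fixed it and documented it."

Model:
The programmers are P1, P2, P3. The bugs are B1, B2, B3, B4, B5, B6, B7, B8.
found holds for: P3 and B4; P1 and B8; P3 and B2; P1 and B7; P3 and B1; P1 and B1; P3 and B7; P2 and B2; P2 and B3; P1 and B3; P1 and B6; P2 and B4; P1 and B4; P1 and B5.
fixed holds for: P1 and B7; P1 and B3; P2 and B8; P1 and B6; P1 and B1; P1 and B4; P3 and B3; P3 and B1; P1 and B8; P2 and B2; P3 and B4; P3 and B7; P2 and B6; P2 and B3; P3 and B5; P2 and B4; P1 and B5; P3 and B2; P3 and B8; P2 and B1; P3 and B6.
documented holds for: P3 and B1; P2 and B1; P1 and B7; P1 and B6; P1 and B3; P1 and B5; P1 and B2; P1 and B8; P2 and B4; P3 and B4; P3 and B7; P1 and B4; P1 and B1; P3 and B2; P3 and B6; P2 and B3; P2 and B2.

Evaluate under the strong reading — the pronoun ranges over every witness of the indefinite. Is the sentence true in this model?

True

"it" takes "a bug" as antecedent — a donkey pronoun bound across the clause boundary.
Strong reading: for every (p,b) with found(p,b), fixed(p,b) ∧ documented(p,b).
Restrictor pairs: (P1,B1) ✓  (P1,B3) ✓  (P1,B4) ✓  (P1,B5) ✓  (P1,B6) ✓  (P1,B7) ✓  (P1,B8) ✓  (P2,B2) ✓  (P2,B3) ✓  (P2,B4) ✓  (P3,B1) ✓  (P3,B2) ✓  (P3,B4) ✓  (P3,B7) ✓
Every restrictor pair satisfies the scope.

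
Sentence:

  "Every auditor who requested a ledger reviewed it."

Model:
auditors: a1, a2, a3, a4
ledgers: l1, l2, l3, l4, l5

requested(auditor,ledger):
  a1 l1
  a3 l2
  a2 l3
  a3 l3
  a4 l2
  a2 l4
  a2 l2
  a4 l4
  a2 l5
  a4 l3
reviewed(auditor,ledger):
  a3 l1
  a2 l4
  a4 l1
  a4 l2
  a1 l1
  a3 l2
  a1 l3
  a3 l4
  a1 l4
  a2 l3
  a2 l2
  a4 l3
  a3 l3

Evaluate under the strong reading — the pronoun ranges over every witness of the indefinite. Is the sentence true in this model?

"it" takes "a ledger" as antecedent — a donkey pronoun bound across the clause boundary.
Strong reading: for every (a,l) with requested(a,l), reviewed(a,l).
Restrictor pairs: (a1,l1) ✓  (a2,l2) ✓  (a2,l3) ✓  (a2,l4) ✓  (a2,l5) ✗  (a3,l2) ✓  (a3,l3) ✓  (a4,l2) ✓  (a4,l3) ✓  (a4,l4) ✗
Counterexample: (a2,l5) is in requested but fails the scope.

False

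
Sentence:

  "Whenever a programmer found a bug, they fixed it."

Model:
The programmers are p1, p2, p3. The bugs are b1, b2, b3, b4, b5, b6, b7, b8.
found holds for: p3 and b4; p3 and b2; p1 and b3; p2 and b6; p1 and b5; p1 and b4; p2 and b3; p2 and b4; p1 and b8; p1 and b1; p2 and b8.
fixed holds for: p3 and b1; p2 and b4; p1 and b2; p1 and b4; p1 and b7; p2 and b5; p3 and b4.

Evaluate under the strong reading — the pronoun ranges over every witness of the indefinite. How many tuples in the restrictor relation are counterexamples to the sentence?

8

"it" takes "a bug" as antecedent — a donkey pronoun bound across the clause boundary.
Strong reading: for every (p,b) with found(p,b), fixed(p,b).
Restrictor pairs: (p1,b1) ✗  (p1,b3) ✗  (p1,b4) ✓  (p1,b5) ✗  (p1,b8) ✗  (p2,b3) ✗  (p2,b4) ✓  (p2,b6) ✗  (p2,b8) ✗  (p3,b2) ✗  (p3,b4) ✓
Counterexamples (restrictor pairs failing the scope): 8.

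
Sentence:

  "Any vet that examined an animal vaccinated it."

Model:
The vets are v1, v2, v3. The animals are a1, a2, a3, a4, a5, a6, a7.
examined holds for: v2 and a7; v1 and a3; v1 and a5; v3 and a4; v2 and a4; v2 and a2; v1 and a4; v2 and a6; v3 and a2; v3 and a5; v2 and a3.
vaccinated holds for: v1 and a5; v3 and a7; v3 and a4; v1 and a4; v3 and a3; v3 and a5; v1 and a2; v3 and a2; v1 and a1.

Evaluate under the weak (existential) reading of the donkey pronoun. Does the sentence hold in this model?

"it" takes "an animal" as antecedent — a donkey pronoun bound across the clause boundary.
Weak reading: every vet v with some examined-animal has at least one examined-animal a such that vaccinated(v,a).
Per vet: v1:✓  v2:✗  v3:✓
v2 has no witness among its examined-animals.

False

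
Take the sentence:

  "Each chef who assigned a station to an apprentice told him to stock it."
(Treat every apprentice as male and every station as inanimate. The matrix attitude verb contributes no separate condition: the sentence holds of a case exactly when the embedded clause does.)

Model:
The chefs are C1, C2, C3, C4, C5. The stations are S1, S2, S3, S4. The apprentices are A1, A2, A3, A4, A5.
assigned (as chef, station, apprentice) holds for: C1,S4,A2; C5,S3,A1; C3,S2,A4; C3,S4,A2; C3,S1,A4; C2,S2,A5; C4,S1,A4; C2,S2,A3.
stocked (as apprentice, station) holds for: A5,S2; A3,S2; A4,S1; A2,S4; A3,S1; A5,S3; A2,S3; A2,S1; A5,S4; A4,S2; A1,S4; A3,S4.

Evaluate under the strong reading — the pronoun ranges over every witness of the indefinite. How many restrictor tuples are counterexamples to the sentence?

"him" takes "an apprentice" as antecedent and "it" takes "a station"; both are donkey pronouns co-varying with the restrictor.
Strong reading: for every (c,s,a) with assigned(c,s,a), stocked(a,s).
Restrictor triples: (C1,S4,A2)→stocked(A2,S4) ✓  (C2,S2,A3)→stocked(A3,S2) ✓  (C2,S2,A5)→stocked(A5,S2) ✓  (C3,S1,A4)→stocked(A4,S1) ✓  (C3,S2,A4)→stocked(A4,S2) ✓  (C3,S4,A2)→stocked(A2,S4) ✓  (C4,S1,A4)→stocked(A4,S1) ✓  (C5,S3,A1)→stocked(A1,S3) ✗
Counterexamples (restrictor triples failing the scope): 1.

1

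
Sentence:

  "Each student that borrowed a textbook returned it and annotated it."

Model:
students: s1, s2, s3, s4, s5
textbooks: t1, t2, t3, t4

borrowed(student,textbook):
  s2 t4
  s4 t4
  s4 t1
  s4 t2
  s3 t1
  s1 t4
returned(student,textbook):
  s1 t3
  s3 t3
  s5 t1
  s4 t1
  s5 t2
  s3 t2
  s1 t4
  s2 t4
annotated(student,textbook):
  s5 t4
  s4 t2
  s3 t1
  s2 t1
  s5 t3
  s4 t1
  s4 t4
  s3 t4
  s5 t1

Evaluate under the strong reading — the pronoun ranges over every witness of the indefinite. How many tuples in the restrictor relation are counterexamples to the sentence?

5

"it" takes "a textbook" as antecedent — a donkey pronoun bound across the clause boundary.
Strong reading: for every (s,t) with borrowed(s,t), returned(s,t) ∧ annotated(s,t).
Restrictor pairs: (s1,t4) ✗  (s2,t4) ✗  (s3,t1) ✗  (s4,t1) ✓  (s4,t2) ✗  (s4,t4) ✗
Counterexamples (restrictor pairs failing the scope): 5.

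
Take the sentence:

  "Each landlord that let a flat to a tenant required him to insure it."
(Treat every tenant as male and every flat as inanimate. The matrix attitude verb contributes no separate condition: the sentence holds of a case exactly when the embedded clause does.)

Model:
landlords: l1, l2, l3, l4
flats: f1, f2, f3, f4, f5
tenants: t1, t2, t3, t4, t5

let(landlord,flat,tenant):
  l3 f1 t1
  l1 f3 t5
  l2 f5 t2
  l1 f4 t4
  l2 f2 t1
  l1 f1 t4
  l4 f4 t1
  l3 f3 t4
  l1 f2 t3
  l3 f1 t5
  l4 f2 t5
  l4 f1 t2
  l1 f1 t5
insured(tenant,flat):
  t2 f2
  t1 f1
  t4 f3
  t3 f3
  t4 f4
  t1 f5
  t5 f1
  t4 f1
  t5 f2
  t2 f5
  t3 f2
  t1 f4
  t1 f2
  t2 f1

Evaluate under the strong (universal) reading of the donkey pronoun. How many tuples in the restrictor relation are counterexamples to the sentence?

1

"him" takes "a tenant" as antecedent and "it" takes "a flat"; both are donkey pronouns co-varying with the restrictor.
Strong reading: for every (l,f,t) with let(l,f,t), insured(t,f).
Restrictor triples: (l1,f1,t4)→insured(t4,f1) ✓  (l1,f1,t5)→insured(t5,f1) ✓  (l1,f2,t3)→insured(t3,f2) ✓  (l1,f3,t5)→insured(t5,f3) ✗  (l1,f4,t4)→insured(t4,f4) ✓  (l2,f2,t1)→insured(t1,f2) ✓  (l2,f5,t2)→insured(t2,f5) ✓  (l3,f1,t1)→insured(t1,f1) ✓  (l3,f1,t5)→insured(t5,f1) ✓  (l3,f3,t4)→insured(t4,f3) ✓  (l4,f1,t2)→insured(t2,f1) ✓  (l4,f2,t5)→insured(t5,f2) ✓  (l4,f4,t1)→insured(t1,f4) ✓
Counterexamples (restrictor triples failing the scope): 1.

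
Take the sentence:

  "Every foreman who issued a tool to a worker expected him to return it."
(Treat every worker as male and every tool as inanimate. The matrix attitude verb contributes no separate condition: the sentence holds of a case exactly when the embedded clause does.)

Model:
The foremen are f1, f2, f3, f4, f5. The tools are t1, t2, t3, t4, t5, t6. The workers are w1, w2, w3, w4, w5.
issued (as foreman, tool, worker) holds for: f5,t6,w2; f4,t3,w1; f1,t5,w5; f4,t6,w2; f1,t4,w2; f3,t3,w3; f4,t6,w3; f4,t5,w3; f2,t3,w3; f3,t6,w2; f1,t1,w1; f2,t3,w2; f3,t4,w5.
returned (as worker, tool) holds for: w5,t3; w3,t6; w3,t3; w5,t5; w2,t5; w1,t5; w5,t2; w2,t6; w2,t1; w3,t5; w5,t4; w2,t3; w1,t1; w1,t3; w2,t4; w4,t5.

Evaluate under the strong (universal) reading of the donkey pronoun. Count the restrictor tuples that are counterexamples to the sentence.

0

"him" takes "a worker" as antecedent and "it" takes "a tool"; both are donkey pronouns co-varying with the restrictor.
Strong reading: for every (f,t,w) with issued(f,t,w), returned(w,t).
Restrictor triples: (f1,t1,w1)→returned(w1,t1) ✓  (f1,t4,w2)→returned(w2,t4) ✓  (f1,t5,w5)→returned(w5,t5) ✓  (f2,t3,w2)→returned(w2,t3) ✓  (f2,t3,w3)→returned(w3,t3) ✓  (f3,t3,w3)→returned(w3,t3) ✓  (f3,t4,w5)→returned(w5,t4) ✓  (f3,t6,w2)→returned(w2,t6) ✓  (f4,t3,w1)→returned(w1,t3) ✓  (f4,t5,w3)→returned(w3,t5) ✓  (f4,t6,w2)→returned(w2,t6) ✓  (f4,t6,w3)→returned(w3,t6) ✓  (f5,t6,w2)→returned(w2,t6) ✓
Counterexamples (restrictor triples failing the scope): 0.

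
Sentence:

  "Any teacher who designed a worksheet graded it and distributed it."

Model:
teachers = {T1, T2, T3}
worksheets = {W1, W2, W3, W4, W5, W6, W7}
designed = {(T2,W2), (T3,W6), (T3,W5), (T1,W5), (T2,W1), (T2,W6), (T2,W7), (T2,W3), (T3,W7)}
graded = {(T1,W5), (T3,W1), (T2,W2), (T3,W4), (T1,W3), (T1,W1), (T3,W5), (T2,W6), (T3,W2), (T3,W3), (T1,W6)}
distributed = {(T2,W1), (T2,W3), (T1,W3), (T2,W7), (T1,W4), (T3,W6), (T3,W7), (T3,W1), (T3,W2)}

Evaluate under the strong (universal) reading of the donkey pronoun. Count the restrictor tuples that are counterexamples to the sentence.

9

"it" takes "a worksheet" as antecedent — a donkey pronoun bound across the clause boundary.
Strong reading: for every (t,w) with designed(t,w), graded(t,w) ∧ distributed(t,w).
Restrictor pairs: (T1,W5) ✗  (T2,W1) ✗  (T2,W2) ✗  (T2,W3) ✗  (T2,W6) ✗  (T2,W7) ✗  (T3,W5) ✗  (T3,W6) ✗  (T3,W7) ✗
Counterexamples (restrictor pairs failing the scope): 9.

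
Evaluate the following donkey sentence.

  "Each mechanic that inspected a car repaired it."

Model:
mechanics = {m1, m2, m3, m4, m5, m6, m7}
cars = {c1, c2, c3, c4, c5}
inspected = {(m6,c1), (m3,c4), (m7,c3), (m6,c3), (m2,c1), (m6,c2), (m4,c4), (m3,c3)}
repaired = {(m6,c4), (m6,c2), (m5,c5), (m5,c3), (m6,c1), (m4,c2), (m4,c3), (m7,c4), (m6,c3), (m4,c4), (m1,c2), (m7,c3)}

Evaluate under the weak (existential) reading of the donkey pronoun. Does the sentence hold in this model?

"it" takes "a car" as antecedent — a donkey pronoun bound across the clause boundary.
Weak reading: every mechanic m with some inspected-car has at least one inspected-car c such that repaired(m,c).
Per mechanic: m2:✗  m3:✗  m4:✓  m6:✓  m7:✓
m2 has no witness among its inspected-cars.

False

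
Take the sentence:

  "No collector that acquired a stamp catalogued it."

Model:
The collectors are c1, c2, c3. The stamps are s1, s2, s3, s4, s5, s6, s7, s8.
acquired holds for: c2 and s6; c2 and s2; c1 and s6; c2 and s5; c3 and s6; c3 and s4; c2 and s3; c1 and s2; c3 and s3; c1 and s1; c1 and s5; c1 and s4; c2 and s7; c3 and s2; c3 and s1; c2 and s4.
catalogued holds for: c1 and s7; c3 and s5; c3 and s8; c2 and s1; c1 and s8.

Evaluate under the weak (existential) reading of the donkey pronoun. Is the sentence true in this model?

True

"it" takes "a stamp" as antecedent — a donkey pronoun bound across the clause boundary.
Truth condition: for no (c,s) with acquired(c,s) does catalogued(c,s) hold.
Restrictor pairs — does the scope hold? (c1,s1):fails  (c1,s2):fails  (c1,s4):fails  (c1,s5):fails  (c1,s6):fails  (c2,s2):fails  (c2,s3):fails  (c2,s4):fails  (c2,s5):fails  (c2,s6):fails  (c2,s7):fails  (c3,s1):fails  (c3,s2):fails  (c3,s3):fails  (c3,s4):fails  (c3,s6):fails
Scope holds for no restrictor pair, so the sentence is true.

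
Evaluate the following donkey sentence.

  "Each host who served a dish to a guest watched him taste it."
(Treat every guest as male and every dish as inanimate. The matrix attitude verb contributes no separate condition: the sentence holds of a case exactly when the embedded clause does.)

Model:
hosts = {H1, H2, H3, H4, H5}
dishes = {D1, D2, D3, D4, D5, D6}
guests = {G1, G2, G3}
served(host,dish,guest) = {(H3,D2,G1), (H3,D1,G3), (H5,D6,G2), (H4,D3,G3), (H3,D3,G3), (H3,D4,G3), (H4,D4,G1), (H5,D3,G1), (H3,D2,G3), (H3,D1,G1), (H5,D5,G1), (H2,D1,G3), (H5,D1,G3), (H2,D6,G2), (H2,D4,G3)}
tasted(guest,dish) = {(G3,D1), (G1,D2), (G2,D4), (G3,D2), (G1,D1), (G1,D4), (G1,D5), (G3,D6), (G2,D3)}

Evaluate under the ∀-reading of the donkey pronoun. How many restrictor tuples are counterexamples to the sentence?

7

"him" takes "a guest" as antecedent and "it" takes "a dish"; both are donkey pronouns co-varying with the restrictor.
Strong reading: for every (h,d,g) with served(h,d,g), tasted(g,d).
Restrictor triples: (H2,D1,G3)→tasted(G3,D1) ✓  (H2,D4,G3)→tasted(G3,D4) ✗  (H2,D6,G2)→tasted(G2,D6) ✗  (H3,D1,G1)→tasted(G1,D1) ✓  (H3,D1,G3)→tasted(G3,D1) ✓  (H3,D2,G1)→tasted(G1,D2) ✓  (H3,D2,G3)→tasted(G3,D2) ✓  (H3,D3,G3)→tasted(G3,D3) ✗  (H3,D4,G3)→tasted(G3,D4) ✗  (H4,D3,G3)→tasted(G3,D3) ✗  (H4,D4,G1)→tasted(G1,D4) ✓  (H5,D1,G3)→tasted(G3,D1) ✓  (H5,D3,G1)→tasted(G1,D3) ✗  (H5,D5,G1)→tasted(G1,D5) ✓  (H5,D6,G2)→tasted(G2,D6) ✗
Counterexamples (restrictor triples failing the scope): 7.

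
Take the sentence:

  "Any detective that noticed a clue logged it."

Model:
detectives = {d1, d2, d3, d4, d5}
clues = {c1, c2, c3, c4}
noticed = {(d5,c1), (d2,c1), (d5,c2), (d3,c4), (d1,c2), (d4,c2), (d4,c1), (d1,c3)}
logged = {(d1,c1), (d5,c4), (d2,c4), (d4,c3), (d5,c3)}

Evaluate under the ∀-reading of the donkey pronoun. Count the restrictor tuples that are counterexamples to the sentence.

8

"it" takes "a clue" as antecedent — a donkey pronoun bound across the clause boundary.
Strong reading: for every (d,c) with noticed(d,c), logged(d,c).
Restrictor pairs: (d1,c2) ✗  (d1,c3) ✗  (d2,c1) ✗  (d3,c4) ✗  (d4,c1) ✗  (d4,c2) ✗  (d5,c1) ✗  (d5,c2) ✗
Counterexamples (restrictor pairs failing the scope): 8.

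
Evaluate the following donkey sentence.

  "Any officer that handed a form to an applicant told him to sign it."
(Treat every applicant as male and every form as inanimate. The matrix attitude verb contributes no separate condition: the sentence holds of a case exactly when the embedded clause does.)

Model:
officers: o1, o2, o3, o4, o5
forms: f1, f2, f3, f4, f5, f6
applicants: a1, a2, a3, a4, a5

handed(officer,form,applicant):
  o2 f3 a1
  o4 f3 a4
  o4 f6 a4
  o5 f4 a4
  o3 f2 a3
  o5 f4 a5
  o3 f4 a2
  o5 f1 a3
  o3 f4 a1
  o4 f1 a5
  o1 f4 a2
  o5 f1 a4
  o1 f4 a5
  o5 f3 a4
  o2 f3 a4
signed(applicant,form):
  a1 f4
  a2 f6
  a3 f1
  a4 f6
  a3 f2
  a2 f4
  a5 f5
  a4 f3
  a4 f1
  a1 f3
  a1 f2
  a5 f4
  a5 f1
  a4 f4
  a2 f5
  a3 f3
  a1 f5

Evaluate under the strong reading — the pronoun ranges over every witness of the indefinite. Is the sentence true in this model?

"him" takes "an applicant" as antecedent and "it" takes "a form"; both are donkey pronouns co-varying with the restrictor.
Strong reading: for every (o,f,a) with handed(o,f,a), signed(a,f).
Restrictor triples: (o1,f4,a2)→signed(a2,f4) ✓  (o1,f4,a5)→signed(a5,f4) ✓  (o2,f3,a1)→signed(a1,f3) ✓  (o2,f3,a4)→signed(a4,f3) ✓  (o3,f2,a3)→signed(a3,f2) ✓  (o3,f4,a1)→signed(a1,f4) ✓  (o3,f4,a2)→signed(a2,f4) ✓  (o4,f1,a5)→signed(a5,f1) ✓  (o4,f3,a4)→signed(a4,f3) ✓  (o4,f6,a4)→signed(a4,f6) ✓  (o5,f1,a3)→signed(a3,f1) ✓  (o5,f1,a4)→signed(a4,f1) ✓  (o5,f3,a4)→signed(a4,f3) ✓  (o5,f4,a4)→signed(a4,f4) ✓  (o5,f4,a5)→signed(a5,f4) ✓
Every restrictor triple satisfies the scope.

True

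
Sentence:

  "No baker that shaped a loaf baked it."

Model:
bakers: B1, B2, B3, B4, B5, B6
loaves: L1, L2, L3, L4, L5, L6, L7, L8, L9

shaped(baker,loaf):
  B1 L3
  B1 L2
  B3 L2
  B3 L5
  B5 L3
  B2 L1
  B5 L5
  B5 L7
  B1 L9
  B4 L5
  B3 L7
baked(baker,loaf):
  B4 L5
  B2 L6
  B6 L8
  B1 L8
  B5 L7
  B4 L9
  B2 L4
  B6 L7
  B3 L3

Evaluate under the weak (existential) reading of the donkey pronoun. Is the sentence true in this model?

False

"it" takes "a loaf" as antecedent — a donkey pronoun bound across the clause boundary.
Truth condition: for no (b,l) with shaped(b,l) does baked(b,l) hold.
Restrictor pairs — does the scope hold? (B1,L2):fails  (B1,L3):fails  (B1,L9):fails  (B2,L1):fails  (B3,L2):fails  (B3,L5):fails  (B3,L7):fails  (B4,L5):holds  (B5,L3):fails  (B5,L5):fails  (B5,L7):holds
Scope holds for 2 pair(s), so the sentence is false.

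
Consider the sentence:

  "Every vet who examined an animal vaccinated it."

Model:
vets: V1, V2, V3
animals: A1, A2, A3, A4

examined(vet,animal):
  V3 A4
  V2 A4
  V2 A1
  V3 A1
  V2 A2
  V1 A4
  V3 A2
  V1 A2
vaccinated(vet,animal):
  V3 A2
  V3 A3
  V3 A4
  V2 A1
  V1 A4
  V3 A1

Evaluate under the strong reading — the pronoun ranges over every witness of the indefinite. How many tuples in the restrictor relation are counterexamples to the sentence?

3

"it" takes "an animal" as antecedent — a donkey pronoun bound across the clause boundary.
Strong reading: for every (v,a) with examined(v,a), vaccinated(v,a).
Restrictor pairs: (V1,A2) ✗  (V1,A4) ✓  (V2,A1) ✓  (V2,A2) ✗  (V2,A4) ✗  (V3,A1) ✓  (V3,A2) ✓  (V3,A4) ✓
Counterexamples (restrictor pairs failing the scope): 3.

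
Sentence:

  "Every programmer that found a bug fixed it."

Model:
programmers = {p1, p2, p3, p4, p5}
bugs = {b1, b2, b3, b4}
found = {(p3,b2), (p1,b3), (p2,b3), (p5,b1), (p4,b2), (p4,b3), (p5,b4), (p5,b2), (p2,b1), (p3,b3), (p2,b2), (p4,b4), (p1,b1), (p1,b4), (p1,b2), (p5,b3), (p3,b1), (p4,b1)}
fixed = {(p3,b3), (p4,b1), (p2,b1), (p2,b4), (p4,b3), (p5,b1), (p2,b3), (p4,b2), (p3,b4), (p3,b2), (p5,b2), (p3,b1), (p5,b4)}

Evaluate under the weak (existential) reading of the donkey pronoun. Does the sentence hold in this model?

"it" takes "a bug" as antecedent — a donkey pronoun bound across the clause boundary.
Weak reading: every programmer p with some found-bug has at least one found-bug b such that fixed(p,b).
Per programmer: p1:✗  p2:✓  p3:✓  p4:✓  p5:✓
p1 has no witness among its found-bugs.

False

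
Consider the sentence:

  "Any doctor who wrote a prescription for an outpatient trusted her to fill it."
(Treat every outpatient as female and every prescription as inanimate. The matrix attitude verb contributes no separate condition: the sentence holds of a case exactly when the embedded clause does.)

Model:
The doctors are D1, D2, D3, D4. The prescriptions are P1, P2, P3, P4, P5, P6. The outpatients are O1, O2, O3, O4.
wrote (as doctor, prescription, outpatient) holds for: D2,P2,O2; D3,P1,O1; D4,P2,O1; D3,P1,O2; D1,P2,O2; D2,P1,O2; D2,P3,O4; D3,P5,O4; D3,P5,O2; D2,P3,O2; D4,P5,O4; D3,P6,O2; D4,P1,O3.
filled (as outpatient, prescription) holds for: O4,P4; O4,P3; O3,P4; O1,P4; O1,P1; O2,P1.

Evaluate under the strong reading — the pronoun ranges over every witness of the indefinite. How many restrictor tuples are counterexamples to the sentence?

"her" takes "an outpatient" as antecedent and "it" takes "a prescription"; both are donkey pronouns co-varying with the restrictor.
Strong reading: for every (d,p,o) with wrote(d,p,o), filled(o,p).
Restrictor triples: (D1,P2,O2)→filled(O2,P2) ✗  (D2,P1,O2)→filled(O2,P1) ✓  (D2,P2,O2)→filled(O2,P2) ✗  (D2,P3,O2)→filled(O2,P3) ✗  (D2,P3,O4)→filled(O4,P3) ✓  (D3,P1,O1)→filled(O1,P1) ✓  (D3,P1,O2)→filled(O2,P1) ✓  (D3,P5,O2)→filled(O2,P5) ✗  (D3,P5,O4)→filled(O4,P5) ✗  (D3,P6,O2)→filled(O2,P6) ✗  (D4,P1,O3)→filled(O3,P1) ✗  (D4,P2,O1)→filled(O1,P2) ✗  (D4,P5,O4)→filled(O4,P5) ✗
Counterexamples (restrictor triples failing the scope): 9.

9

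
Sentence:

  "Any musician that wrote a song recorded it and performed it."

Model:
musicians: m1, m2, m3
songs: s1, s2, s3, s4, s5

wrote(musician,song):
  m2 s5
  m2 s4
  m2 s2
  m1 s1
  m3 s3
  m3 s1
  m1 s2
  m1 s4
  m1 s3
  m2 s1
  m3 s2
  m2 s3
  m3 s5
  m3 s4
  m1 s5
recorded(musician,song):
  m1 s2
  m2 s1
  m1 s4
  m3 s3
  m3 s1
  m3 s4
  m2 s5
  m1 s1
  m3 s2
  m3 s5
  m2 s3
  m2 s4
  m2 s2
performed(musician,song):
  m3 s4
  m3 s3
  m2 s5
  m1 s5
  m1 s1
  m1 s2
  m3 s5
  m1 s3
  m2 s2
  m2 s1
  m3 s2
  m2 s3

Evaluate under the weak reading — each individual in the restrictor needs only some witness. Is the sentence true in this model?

True

"it" takes "a song" as antecedent — a donkey pronoun bound across the clause boundary.
Weak reading: every musician m with some wrote-song has at least one wrote-song s such that recorded(m,s) ∧ performed(m,s).
Per musician: m1:✓  m2:✓  m3:✓
Every musician in the restrictor has a witness.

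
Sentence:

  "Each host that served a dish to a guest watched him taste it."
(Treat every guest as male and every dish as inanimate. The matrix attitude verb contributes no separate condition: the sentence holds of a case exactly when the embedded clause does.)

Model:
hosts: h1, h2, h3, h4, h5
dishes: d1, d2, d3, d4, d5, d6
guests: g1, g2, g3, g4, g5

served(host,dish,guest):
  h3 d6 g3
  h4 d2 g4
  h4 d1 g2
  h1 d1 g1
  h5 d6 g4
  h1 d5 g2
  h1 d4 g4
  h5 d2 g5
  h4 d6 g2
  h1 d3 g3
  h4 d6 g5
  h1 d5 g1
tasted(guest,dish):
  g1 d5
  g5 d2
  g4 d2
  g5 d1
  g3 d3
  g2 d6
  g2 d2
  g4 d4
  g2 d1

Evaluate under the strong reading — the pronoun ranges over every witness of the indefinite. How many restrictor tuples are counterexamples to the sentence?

"him" takes "a guest" as antecedent and "it" takes "a dish"; both are donkey pronouns co-varying with the restrictor.
Strong reading: for every (h,d,g) with served(h,d,g), tasted(g,d).
Restrictor triples: (h1,d1,g1)→tasted(g1,d1) ✗  (h1,d3,g3)→tasted(g3,d3) ✓  (h1,d4,g4)→tasted(g4,d4) ✓  (h1,d5,g1)→tasted(g1,d5) ✓  (h1,d5,g2)→tasted(g2,d5) ✗  (h3,d6,g3)→tasted(g3,d6) ✗  (h4,d1,g2)→tasted(g2,d1) ✓  (h4,d2,g4)→tasted(g4,d2) ✓  (h4,d6,g2)→tasted(g2,d6) ✓  (h4,d6,g5)→tasted(g5,d6) ✗  (h5,d2,g5)→tasted(g5,d2) ✓  (h5,d6,g4)→tasted(g4,d6) ✗
Counterexamples (restrictor triples failing the scope): 5.

5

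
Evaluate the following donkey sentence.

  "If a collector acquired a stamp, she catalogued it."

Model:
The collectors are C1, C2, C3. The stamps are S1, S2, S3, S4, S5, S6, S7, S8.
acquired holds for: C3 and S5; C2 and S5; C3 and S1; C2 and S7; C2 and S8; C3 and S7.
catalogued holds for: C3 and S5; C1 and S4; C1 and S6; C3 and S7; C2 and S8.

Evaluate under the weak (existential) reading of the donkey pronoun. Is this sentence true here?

True

"it" takes "a stamp" as antecedent — a donkey pronoun bound across the clause boundary.
Weak reading: every collector c with some acquired-stamp has at least one acquired-stamp s such that catalogued(c,s).
Per collector: C2:✓  C3:✓
Every collector in the restrictor has a witness.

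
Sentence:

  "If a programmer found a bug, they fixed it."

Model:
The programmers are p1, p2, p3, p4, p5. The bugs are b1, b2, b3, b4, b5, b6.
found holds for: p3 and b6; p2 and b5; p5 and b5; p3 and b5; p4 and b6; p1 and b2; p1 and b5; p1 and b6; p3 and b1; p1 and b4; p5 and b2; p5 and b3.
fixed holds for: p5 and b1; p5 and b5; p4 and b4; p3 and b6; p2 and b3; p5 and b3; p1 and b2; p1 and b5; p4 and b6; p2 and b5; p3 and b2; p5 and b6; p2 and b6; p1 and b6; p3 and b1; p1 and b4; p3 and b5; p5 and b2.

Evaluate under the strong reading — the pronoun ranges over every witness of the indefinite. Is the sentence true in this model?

True

"it" takes "a bug" as antecedent — a donkey pronoun bound across the clause boundary.
Strong reading: for every (p,b) with found(p,b), fixed(p,b).
Restrictor pairs: (p1,b2) ✓  (p1,b4) ✓  (p1,b5) ✓  (p1,b6) ✓  (p2,b5) ✓  (p3,b1) ✓  (p3,b5) ✓  (p3,b6) ✓  (p4,b6) ✓  (p5,b2) ✓  (p5,b3) ✓  (p5,b5) ✓
Every restrictor pair satisfies the scope.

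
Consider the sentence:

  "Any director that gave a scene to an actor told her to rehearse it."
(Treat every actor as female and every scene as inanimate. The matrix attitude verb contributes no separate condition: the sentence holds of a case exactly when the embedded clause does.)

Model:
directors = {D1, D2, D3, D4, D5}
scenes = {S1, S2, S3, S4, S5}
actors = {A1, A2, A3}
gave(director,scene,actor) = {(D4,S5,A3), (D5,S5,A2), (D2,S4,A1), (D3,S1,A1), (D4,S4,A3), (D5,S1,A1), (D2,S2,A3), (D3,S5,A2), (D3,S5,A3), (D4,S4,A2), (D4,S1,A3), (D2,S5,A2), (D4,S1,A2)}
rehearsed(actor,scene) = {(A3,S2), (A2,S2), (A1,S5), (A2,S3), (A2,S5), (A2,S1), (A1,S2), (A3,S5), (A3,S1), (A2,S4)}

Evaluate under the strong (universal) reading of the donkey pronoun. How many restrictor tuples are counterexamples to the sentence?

4

"her" takes "an actor" as antecedent and "it" takes "a scene"; both are donkey pronouns co-varying with the restrictor.
Strong reading: for every (d,s,a) with gave(d,s,a), rehearsed(a,s).
Restrictor triples: (D2,S2,A3)→rehearsed(A3,S2) ✓  (D2,S4,A1)→rehearsed(A1,S4) ✗  (D2,S5,A2)→rehearsed(A2,S5) ✓  (D3,S1,A1)→rehearsed(A1,S1) ✗  (D3,S5,A2)→rehearsed(A2,S5) ✓  (D3,S5,A3)→rehearsed(A3,S5) ✓  (D4,S1,A2)→rehearsed(A2,S1) ✓  (D4,S1,A3)→rehearsed(A3,S1) ✓  (D4,S4,A2)→rehearsed(A2,S4) ✓  (D4,S4,A3)→rehearsed(A3,S4) ✗  (D4,S5,A3)→rehearsed(A3,S5) ✓  (D5,S1,A1)→rehearsed(A1,S1) ✗  (D5,S5,A2)→rehearsed(A2,S5) ✓
Counterexamples (restrictor triples failing the scope): 4.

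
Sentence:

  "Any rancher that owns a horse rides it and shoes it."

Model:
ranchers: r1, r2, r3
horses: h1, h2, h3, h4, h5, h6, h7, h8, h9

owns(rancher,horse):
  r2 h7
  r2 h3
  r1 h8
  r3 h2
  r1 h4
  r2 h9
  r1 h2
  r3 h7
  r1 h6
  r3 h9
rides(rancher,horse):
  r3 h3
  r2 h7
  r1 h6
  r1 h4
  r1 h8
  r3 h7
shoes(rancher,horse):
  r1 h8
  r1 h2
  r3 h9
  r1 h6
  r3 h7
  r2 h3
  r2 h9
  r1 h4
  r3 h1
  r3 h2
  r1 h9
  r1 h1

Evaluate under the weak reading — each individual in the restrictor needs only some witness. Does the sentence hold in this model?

False

"it" takes "a horse" as antecedent — a donkey pronoun bound across the clause boundary.
Weak reading: every rancher r with some owns-horse has at least one owns-horse h such that rides(r,h) ∧ shoes(r,h).
Per rancher: r1:✓  r2:✗  r3:✓
r2 has no witness among its owns-horses.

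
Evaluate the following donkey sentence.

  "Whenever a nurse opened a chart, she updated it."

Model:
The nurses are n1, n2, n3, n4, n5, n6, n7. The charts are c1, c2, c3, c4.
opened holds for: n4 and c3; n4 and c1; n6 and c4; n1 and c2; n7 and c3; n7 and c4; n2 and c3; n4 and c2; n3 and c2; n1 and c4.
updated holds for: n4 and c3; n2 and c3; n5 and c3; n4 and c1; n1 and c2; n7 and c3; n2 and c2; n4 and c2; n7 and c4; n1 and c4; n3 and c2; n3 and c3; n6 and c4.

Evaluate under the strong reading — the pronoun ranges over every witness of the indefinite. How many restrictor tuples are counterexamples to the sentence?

0

"it" takes "a chart" as antecedent — a donkey pronoun bound across the clause boundary.
Strong reading: for every (n,c) with opened(n,c), updated(n,c).
Restrictor pairs: (n1,c2) ✓  (n1,c4) ✓  (n2,c3) ✓  (n3,c2) ✓  (n4,c1) ✓  (n4,c2) ✓  (n4,c3) ✓  (n6,c4) ✓  (n7,c3) ✓  (n7,c4) ✓
Counterexamples (restrictor pairs failing the scope): 0.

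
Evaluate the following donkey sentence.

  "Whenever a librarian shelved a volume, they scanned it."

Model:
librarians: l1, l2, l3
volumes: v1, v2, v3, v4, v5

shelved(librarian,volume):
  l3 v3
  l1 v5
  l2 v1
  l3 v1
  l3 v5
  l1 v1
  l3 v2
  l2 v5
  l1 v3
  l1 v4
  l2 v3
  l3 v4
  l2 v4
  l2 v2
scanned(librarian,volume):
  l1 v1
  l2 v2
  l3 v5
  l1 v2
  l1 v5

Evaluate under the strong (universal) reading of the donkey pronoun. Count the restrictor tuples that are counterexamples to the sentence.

"it" takes "a volume" as antecedent — a donkey pronoun bound across the clause boundary.
Strong reading: for every (l,v) with shelved(l,v), scanned(l,v).
Restrictor pairs: (l1,v1) ✓  (l1,v3) ✗  (l1,v4) ✗  (l1,v5) ✓  (l2,v1) ✗  (l2,v2) ✓  (l2,v3) ✗  (l2,v4) ✗  (l2,v5) ✗  (l3,v1) ✗  (l3,v2) ✗  (l3,v3) ✗  (l3,v4) ✗  (l3,v5) ✓
Counterexamples (restrictor pairs failing the scope): 10.

10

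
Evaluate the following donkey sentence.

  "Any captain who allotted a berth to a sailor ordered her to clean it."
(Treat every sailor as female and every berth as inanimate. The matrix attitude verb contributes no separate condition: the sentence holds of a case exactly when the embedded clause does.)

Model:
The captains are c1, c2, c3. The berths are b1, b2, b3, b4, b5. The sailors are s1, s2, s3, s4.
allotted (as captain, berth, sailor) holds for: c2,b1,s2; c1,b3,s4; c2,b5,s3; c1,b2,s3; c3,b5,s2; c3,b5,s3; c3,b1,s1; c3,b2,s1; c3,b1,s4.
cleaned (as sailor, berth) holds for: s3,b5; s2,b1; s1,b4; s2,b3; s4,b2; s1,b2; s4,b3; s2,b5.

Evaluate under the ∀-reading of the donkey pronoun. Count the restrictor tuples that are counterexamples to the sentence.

3

"her" takes "a sailor" as antecedent and "it" takes "a berth"; both are donkey pronouns co-varying with the restrictor.
Strong reading: for every (c,b,s) with allotted(c,b,s), cleaned(s,b).
Restrictor triples: (c1,b2,s3)→cleaned(s3,b2) ✗  (c1,b3,s4)→cleaned(s4,b3) ✓  (c2,b1,s2)→cleaned(s2,b1) ✓  (c2,b5,s3)→cleaned(s3,b5) ✓  (c3,b1,s1)→cleaned(s1,b1) ✗  (c3,b1,s4)→cleaned(s4,b1) ✗  (c3,b2,s1)→cleaned(s1,b2) ✓  (c3,b5,s2)→cleaned(s2,b5) ✓  (c3,b5,s3)→cleaned(s3,b5) ✓
Counterexamples (restrictor triples failing the scope): 3.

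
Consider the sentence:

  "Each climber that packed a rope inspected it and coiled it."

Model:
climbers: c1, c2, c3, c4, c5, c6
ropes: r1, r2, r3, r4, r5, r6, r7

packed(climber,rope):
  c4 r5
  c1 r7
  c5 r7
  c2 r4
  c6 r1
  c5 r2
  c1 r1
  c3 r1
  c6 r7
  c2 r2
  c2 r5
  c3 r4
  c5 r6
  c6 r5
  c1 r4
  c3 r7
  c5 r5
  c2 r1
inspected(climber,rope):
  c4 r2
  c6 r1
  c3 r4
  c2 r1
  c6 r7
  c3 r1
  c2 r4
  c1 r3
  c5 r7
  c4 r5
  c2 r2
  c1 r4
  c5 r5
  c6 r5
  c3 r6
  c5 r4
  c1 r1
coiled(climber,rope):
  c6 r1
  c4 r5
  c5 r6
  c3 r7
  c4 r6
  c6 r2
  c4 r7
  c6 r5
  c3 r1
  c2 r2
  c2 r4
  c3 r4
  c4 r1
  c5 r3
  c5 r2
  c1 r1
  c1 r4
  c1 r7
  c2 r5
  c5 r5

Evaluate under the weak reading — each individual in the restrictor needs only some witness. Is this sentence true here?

True

"it" takes "a rope" as antecedent — a donkey pronoun bound across the clause boundary.
Weak reading: every climber c with some packed-rope has at least one packed-rope r such that inspected(c,r) ∧ coiled(c,r).
Per climber: c1:✓  c2:✓  c3:✓  c4:✓  c5:✓  c6:✓
Every climber in the restrictor has a witness.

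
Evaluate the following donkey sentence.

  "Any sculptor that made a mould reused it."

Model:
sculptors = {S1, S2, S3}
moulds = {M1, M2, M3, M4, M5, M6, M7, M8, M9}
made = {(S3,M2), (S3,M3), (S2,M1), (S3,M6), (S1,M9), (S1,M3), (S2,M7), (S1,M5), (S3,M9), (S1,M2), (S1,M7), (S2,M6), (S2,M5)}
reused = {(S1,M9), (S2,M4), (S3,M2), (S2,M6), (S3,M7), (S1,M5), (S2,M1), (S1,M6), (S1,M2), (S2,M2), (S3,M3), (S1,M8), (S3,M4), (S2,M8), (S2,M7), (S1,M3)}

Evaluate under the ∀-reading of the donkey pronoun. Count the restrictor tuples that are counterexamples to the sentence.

4

"it" takes "a mould" as antecedent — a donkey pronoun bound across the clause boundary.
Strong reading: for every (s,m) with made(s,m), reused(s,m).
Restrictor pairs: (S1,M2) ✓  (S1,M3) ✓  (S1,M5) ✓  (S1,M7) ✗  (S1,M9) ✓  (S2,M1) ✓  (S2,M5) ✗  (S2,M6) ✓  (S2,M7) ✓  (S3,M2) ✓  (S3,M3) ✓  (S3,M6) ✗  (S3,M9) ✗
Counterexamples (restrictor pairs failing the scope): 4.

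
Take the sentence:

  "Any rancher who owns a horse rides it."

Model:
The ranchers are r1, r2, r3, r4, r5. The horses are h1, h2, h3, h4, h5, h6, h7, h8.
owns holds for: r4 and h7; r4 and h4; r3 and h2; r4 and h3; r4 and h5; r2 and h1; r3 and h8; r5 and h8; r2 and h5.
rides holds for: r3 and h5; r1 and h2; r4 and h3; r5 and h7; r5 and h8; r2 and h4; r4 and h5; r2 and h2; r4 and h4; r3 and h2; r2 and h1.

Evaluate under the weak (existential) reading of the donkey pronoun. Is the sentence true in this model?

True

"it" takes "a horse" as antecedent — a donkey pronoun bound across the clause boundary.
Weak reading: every rancher r with some owns-horse has at least one owns-horse h such that rides(r,h).
Per rancher: r2:✓  r3:✓  r4:✓  r5:✓
Every rancher in the restrictor has a witness.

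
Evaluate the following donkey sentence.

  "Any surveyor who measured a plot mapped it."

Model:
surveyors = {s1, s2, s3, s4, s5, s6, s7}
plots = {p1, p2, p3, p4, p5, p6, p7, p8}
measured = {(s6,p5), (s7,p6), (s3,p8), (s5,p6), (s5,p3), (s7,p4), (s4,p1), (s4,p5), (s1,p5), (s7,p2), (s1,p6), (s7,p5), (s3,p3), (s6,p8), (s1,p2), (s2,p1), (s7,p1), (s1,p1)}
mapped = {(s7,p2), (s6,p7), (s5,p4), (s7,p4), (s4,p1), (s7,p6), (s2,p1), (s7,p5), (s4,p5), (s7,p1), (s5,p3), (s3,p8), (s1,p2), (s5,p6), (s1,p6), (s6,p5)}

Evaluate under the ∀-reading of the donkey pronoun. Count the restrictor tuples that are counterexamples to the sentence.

"it" takes "a plot" as antecedent — a donkey pronoun bound across the clause boundary.
Strong reading: for every (s,p) with measured(s,p), mapped(s,p).
Restrictor pairs: (s1,p1) ✗  (s1,p2) ✓  (s1,p5) ✗  (s1,p6) ✓  (s2,p1) ✓  (s3,p3) ✗  (s3,p8) ✓  (s4,p1) ✓  (s4,p5) ✓  (s5,p3) ✓  (s5,p6) ✓  (s6,p5) ✓  (s6,p8) ✗  (s7,p1) ✓  (s7,p2) ✓  (s7,p4) ✓  (s7,p5) ✓  (s7,p6) ✓
Counterexamples (restrictor pairs failing the scope): 4.

4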